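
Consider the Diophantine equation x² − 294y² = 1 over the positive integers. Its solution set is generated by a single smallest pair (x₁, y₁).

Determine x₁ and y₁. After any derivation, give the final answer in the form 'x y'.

4801 280

d=294: √d = [17; 6,1,4,1,6,34] (ℓ=6, even), read p_5/q_5
a_0=17:  p_0=17·1+0=17,  q_0=17·0+1=1
a_1=6:  p_1=6·17+1=103,  q_1=6·1+0=6
a_2=1:  p_2=1·103+17=120,  q_2=1·6+1=7
…
a_4=1:  p_4=1·583+120=703,  q_4=1·34+7=41
a_5=6:  p_5=6·703+583=4801,  q_5=6·41+34=280
fundamental: x₁=4801, y₁=280  (since 23049601 − 294·78400 = 1)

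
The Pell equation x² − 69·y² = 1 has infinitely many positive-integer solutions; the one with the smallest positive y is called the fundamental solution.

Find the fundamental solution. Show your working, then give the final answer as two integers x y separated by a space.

d=69: √d = [8; 3,3,1,4,1,3,3,16] (ℓ=8, even), read p_7/q_7
i=0: a=8 ⇒ p=8, q=1
…
i=2: a=3 ⇒ p=83, q=10
i=3: a=1 ⇒ p=108, q=13
i=4: a=4 ⇒ p=515, q=62
…
i=6: a=3 ⇒ p=2384, q=287
i=7: a=3 ⇒ p=7775, q=936
(x₁, y₁) = (7775, 936);  7775² − 69·936² = 1 ✓

7775 936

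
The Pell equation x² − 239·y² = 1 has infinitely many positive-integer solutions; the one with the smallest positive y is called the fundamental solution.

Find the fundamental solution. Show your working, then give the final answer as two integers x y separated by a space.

6195120 400729

[15; 2,5,1,2,4,15,4,2,1,5,2,30] for √239; ℓ=12 ⇒ convergent index 11
i=0: a=15 ⇒ p=15, q=1
i=1: a=2 ⇒ p=31, q=2
…
i=3: a=1 ⇒ p=201, q=13
i=4: a=2 ⇒ p=572, q=37
…
i=7: a=4 ⇒ p=154117, q=9969
…
i=10: a=5 ⇒ p=2847431, q=184185
i=11: a=2 ⇒ p=6195120, q=400729
(x₁, y₁) = (6195120, 400729);  6195120² − 239·400729² = 1 ✓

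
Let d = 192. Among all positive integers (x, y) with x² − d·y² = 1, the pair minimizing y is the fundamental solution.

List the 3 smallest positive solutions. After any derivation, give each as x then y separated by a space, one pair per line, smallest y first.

97 7
18817 1358
3650401 263445

d=192: √d = [13; 1,5,1,26] (ℓ=4, even), read p_3/q_3
i=0: a=13 ⇒ p=13, q=1
…
i=2: a=5 ⇒ p=83, q=6
i=3: a=1 ⇒ p=97, q=7
(x₁, y₁) = (97, 7);  97² − 192·7² = 1 ✓
k=2:  x_2 = 97·97+192·7·7 = 18817,  y_2 = 97·7+7·97 = 1358
k=3:  x_3 = 97·18817+192·7·1358 = 3650401,  y_3 = 97·1358+7·18817 = 263445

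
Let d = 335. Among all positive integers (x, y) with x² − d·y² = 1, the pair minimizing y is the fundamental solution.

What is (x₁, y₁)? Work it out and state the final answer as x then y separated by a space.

604 33

√335 → a₀=18, period (3,3,3,36); ℓ=4 even so k=3
i=0: a=18 ⇒ p=18, q=1
…
i=2: a=3 ⇒ p=183, q=10
i=3: a=3 ⇒ p=604, q=33
(x₁, y₁) = (604, 33);  604² − 335·33² = 1 ✓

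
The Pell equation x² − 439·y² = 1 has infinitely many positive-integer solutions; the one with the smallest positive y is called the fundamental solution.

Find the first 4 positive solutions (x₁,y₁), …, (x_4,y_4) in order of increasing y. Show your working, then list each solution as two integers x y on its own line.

√439 → a₀=20, period (1,19,1,40); ℓ=4 even so k=3
step 0: (20, 1)  from 20·(1,0) + (0,1)
step 1: (21, 1)  from 1·(20,1) + (1,0)
step 2: (419, 20)  from 19·(21,1) + (20,1)
step 3: (440, 21)  from 1·(419,20) + (21,1)
→ (440, 21).  Check: 440²=193600, 439·21²=193599, difference 1.
k=2:  x_2 = 440·440+439·21·21 = 387199,  y_2 = 440·21+21·440 = 18480
k=3:  x_3 = 440·387199+439·21·18480 = 340734680,  y_3 = 440·18480+21·387199 = 16262379
k=4:  x_4 = 440·340734680+439·21·16262379 = 299846131201,  y_4 = 440·16262379+21·340734680 = 14310875040

440 21
387199 18480
340734680 16262379
299846131201 14310875040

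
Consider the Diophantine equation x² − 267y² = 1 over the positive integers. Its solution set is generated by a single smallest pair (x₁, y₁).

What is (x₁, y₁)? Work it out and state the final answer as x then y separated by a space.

2402 147

√267 → a₀=16, period (2,1,15,1,2,32); ℓ=6 even so k=5
a_0=16:  p_0=16·1+0=16,  q_0=16·0+1=1
a_1=2:  p_1=2·16+1=33,  q_1=2·1+0=2
a_2=1:  p_2=1·33+16=49,  q_2=1·2+1=3
…
a_4=1:  p_4=1·768+49=817,  q_4=1·47+3=50
a_5=2:  p_5=2·817+768=2402,  q_5=2·50+47=147
→ (2402, 147).  Check: 2402²=5769604, 267·147²=5769603, difference 1.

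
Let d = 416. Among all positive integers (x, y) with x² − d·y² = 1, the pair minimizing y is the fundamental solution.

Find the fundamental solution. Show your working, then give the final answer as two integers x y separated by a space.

5201 255

√416 → a₀=20, period (2,1,1,9,1,1,2,40); ℓ=8 even so k=7
a_0=20:  p_0=20·1+0=20,  q_0=20·0+1=1
a_1=2:  p_1=2·20+1=41,  q_1=2·1+0=2
a_2=1:  p_2=1·41+20=61,  q_2=1·2+1=3
a_3=1:  p_3=1·61+41=102,  q_3=1·3+2=5
a_4=9:  p_4=9·102+61=979,  q_4=9·5+3=48
a_5=1:  p_5=1·979+102=1081,  q_5=1·48+5=53
a_6=1:  p_6=1·1081+979=2060,  q_6=1·53+48=101
a_7=2:  p_7=2·2060+1081=5201,  q_7=2·101+53=255
(x₁, y₁) = (5201, 255);  5201² − 416·255² = 1 ✓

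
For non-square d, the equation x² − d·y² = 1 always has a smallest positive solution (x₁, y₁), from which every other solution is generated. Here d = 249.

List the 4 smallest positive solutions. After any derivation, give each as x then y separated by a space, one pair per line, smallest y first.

8553815 542076
146335502108449 9273635639880
2503453625935556812055 158649927281879742324
42828158354663763449114371201 2714124255465295062538692240

[15; 1,3,1,1,5,…,3,1,30] for √249; ℓ=16 ⇒ convergent index 15
i=0: a=15 ⇒ p=15, q=1
…
i=2: a=3 ⇒ p=63, q=4
i=3: a=1 ⇒ p=79, q=5
…
i=5: a=5 ⇒ p=789, q=50
i=6: a=1 ⇒ p=931, q=59
…
i=9: a=3 ⇒ p=113835, q=7214
i=10: a=1 ⇒ p=150586, q=9543
…
i=12: a=1 ⇒ p=1017351, q=64472
i=13: a=1 ⇒ p=1884116, q=119401
i=14: a=3 ⇒ p=6669699, q=422675
i=15: a=1 ⇒ p=8553815, q=542076
→ (8553815, 542076).  Check: 8553815²=73167751054225, 249·542076²=73167751054224, difference 1.
k=2:  x_2 = 8553815·8553815+249·542076·542076 = 146335502108449,  y_2 = 8553815·542076+542076·8553815 = 9273635639880
k=3:  x_3 = 8553815·146335502108449+249·542076·9273635639880 = 2503453625935556812055,  y_3 = 8553815·9273635639880+542076·146335502108449 = 158649927281879742324
k=4:  x_4 = 8553815·2503453625935556812055+249·542076·158649927281879742324 = 42828158354663763449114371201,  y_4 = 8553815·158649927281879742324+542076·2503453625935556812055 = 2714124255465295062538692240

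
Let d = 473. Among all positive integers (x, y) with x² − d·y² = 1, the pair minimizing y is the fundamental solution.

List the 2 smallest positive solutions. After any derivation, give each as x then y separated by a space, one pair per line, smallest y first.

87 4
15137 696

√473 = [21; 1,2,1,42, …], period ℓ=4 (even) → k=3
a_0=21:  p_0=21·1+0=21,  q_0=21·0+1=1
…
a_2=2:  p_2=2·22+21=65,  q_2=2·1+1=3
a_3=1:  p_3=1·65+22=87,  q_3=1·3+1=4
fundamental: x₁=87, y₁=4  (since 7569 − 473·16 = 1)
n=2: (87,4)∘(87,4) = (87·87+473·4·4, 87·4+4·87) = (15137,696)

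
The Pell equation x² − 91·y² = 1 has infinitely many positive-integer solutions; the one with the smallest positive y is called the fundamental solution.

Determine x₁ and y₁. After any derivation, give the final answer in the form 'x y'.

√91 = [9; 1,1,5,1,5,1,1,18, …], period ℓ=8 (even) → k=7
i=0: a=9 ⇒ p=9, q=1
i=1: a=1 ⇒ p=10, q=1
i=2: a=1 ⇒ p=19, q=2
i=3: a=5 ⇒ p=105, q=11
i=4: a=1 ⇒ p=124, q=13
i=5: a=5 ⇒ p=725, q=76
i=6: a=1 ⇒ p=849, q=89
i=7: a=1 ⇒ p=1574, q=165
→ (1574, 165).  Check: 1574²=2477476, 91·165²=2477475, difference 1.

1574 165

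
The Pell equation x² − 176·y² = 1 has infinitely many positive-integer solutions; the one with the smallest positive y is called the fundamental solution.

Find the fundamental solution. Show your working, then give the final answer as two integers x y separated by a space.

199 15

d=176: √d = [13; 3,1,3,26] (ℓ=4, even), read p_3/q_3
a_0=13:  p_0=13·1+0=13,  q_0=13·0+1=1
a_1=3:  p_1=3·13+1=40,  q_1=3·1+0=3
a_2=1:  p_2=1·40+13=53,  q_2=1·3+1=4
a_3=3:  p_3=3·53+40=199,  q_3=3·4+3=15
fundamental: x₁=199, y₁=15  (since 39601 − 176·225 = 1)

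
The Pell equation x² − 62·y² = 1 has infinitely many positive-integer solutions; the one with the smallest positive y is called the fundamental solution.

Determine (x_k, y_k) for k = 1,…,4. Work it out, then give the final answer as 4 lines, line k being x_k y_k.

√62 → a₀=7, period (1,6,1,14); ℓ=4 even so k=3
a_0=7:  p_0=7·1+0=7,  q_0=7·0+1=1
a_1=1:  p_1=1·7+1=8,  q_1=1·1+0=1
a_2=6:  p_2=6·8+7=55,  q_2=6·1+1=7
a_3=1:  p_3=1·55+8=63,  q_3=1·7+1=8
fundamental: x₁=63, y₁=8  (since 3969 − 62·64 = 1)
k=2:  x_2 = 63·63+62·8·8 = 7937,  y_2 = 63·8+8·63 = 1008
k=3:  x_3 = 63·7937+62·8·1008 = 999999,  y_3 = 63·1008+8·7937 = 127000
k=4:  x_4 = 63·999999+62·8·127000 = 125991937,  y_4 = 63·127000+8·999999 = 16000992

63 8
7937 1008
999999 127000
125991937 16000992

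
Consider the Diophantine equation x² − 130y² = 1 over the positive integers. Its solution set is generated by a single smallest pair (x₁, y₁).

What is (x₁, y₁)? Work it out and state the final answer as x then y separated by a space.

[11; 2,2,22] for √130; ℓ=3 ⇒ convergent index 5
k=0  a_k=11  p_k/q_k = 11/1
…
k=2  a_k=2  p_k/q_k = 57/5
…
k=4  a_k=2  p_k/q_k = 2611/229
k=5  a_k=2  p_k/q_k = 6499/570
(x₁, y₁) = (6499, 570);  6499² − 130·570² = 1 ✓

6499 570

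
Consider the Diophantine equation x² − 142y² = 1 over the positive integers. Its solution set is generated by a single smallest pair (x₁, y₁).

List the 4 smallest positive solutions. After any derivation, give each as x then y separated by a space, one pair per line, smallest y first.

√142 = [11; 1,10,1,22, …], period ℓ=4 (even) → k=3
k=0  a_k=11  p_k/q_k = 11/1
…
k=2  a_k=10  p_k/q_k = 131/11
k=3  a_k=1  p_k/q_k = 143/12
(x₁, y₁) = (143, 12);  143² − 142·12² = 1 ✓
(x_2, y_2) = (143·143 + 142·12·12, 143·12 + 12·143) = (40897, 3432)
(x_3, y_3) = (143·40897 + 142·12·3432, 143·3432 + 12·40897) = (11696399, 981540)
(x_4, y_4) = (143·11696399 + 142·12·981540, 143·981540 + 12·11696399) = (3345129217, 280717008)

143 12
40897 3432
11696399 981540
3345129217 280717008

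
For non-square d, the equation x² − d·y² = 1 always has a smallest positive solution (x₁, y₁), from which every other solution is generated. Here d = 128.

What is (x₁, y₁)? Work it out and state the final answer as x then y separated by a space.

577 51

[11; 3,5,3,22] for √128; ℓ=4 ⇒ convergent index 3
i=0: a=11 ⇒ p=11, q=1
…
i=2: a=5 ⇒ p=181, q=16
i=3: a=3 ⇒ p=577, q=51
fundamental: x₁=577, y₁=51  (since 332929 − 128·2601 = 1)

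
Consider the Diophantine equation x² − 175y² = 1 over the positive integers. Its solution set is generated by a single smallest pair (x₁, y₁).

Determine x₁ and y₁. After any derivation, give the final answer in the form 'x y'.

d=175: √d = [13; 4,2,1,2,4,26] (ℓ=6, even), read p_5/q_5
i=0: a=13 ⇒ p=13, q=1
i=1: a=4 ⇒ p=53, q=4
i=2: a=2 ⇒ p=119, q=9
i=3: a=1 ⇒ p=172, q=13
i=4: a=2 ⇒ p=463, q=35
i=5: a=4 ⇒ p=2024, q=153
fundamental: x₁=2024, y₁=153  (since 4096576 − 175·23409 = 1)

2024 153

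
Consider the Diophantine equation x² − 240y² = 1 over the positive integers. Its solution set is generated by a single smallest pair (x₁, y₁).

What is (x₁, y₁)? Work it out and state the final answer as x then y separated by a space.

31 2

d=240: √d = [15; 2,30] (ℓ=2, even), read p_1/q_1
step 0: (15, 1)  from 15·(1,0) + (0,1)
step 1: (31, 2)  from 2·(15,1) + (1,0)
fundamental: x₁=31, y₁=2  (since 961 − 240·4 = 1)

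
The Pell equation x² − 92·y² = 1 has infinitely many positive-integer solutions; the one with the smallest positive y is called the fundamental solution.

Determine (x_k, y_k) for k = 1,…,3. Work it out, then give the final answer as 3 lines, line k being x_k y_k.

1151 120
2649601 276240
6099380351 635904360

d=92: √d = [9; 1,1,2,4,2,1,1,18] (ℓ=8, even), read p_7/q_7
k=0  a_k=9  p_k/q_k = 9/1
…
k=3  a_k=2  p_k/q_k = 48/5
k=4  a_k=4  p_k/q_k = 211/22
k=5  a_k=2  p_k/q_k = 470/49
k=6  a_k=1  p_k/q_k = 681/71
k=7  a_k=1  p_k/q_k = 1151/120
→ (1151, 120).  Check: 1151²=1324801, 92·120²=1324800, difference 1.
n=2: (1151,120)∘(1151,120) = (1151·1151+92·120·120, 1151·120+120·1151) = (2649601,276240)
n=3: (2649601,276240)∘(1151,120) = (1151·2649601+92·120·276240, 1151·276240+120·2649601) = (6099380351,635904360)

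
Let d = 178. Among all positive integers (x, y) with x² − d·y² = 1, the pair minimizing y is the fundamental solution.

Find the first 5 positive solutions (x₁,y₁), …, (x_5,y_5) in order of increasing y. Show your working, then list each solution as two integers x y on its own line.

√178 = [13; 2,1,12,1,2,26, …], period ℓ=6 (even) → k=5
k=0  a_k=13  p_k/q_k = 13/1
k=1  a_k=2  p_k/q_k = 27/2
…
k=4  a_k=1  p_k/q_k = 547/41
k=5  a_k=2  p_k/q_k = 1601/120
→ (1601, 120).  Check: 1601²=2563201, 178·120²=2563200, difference 1.
(1601+120√178)^2 = 5126401 + 384240√178
(1601+120√178)^3 = 16414734401 + 1230336360√178
(1601+120√178)^4 = 52559974425601 + 3939536640480√178
(1601+120√178)^5 = 168297021696040001 + 12614395092480600√178

1601 120
5126401 384240
16414734401 1230336360
52559974425601 3939536640480
168297021696040001 12614395092480600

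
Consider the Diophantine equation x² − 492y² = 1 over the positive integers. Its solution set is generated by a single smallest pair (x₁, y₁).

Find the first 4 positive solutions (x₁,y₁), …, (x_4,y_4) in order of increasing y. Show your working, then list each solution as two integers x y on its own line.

29767 1342
1772148577 79894628
105503093353351 4756446782010
6281021157926249857 283170302640288712

[22; 5,1,1,10,1,1,5,44] for √492; ℓ=8 ⇒ convergent index 7
step 0: (22, 1)  from 22·(1,0) + (0,1)
step 1: (111, 5)  from 5·(22,1) + (1,0)
…
step 3: (244, 11)  from 1·(133,6) + (111,5)
…
step 5: (2817, 127)  from 1·(2573,116) + (244,11)
step 6: (5390, 243)  from 1·(2817,127) + (2573,116)
step 7: (29767, 1342)  from 5·(5390,243) + (2817,127)
→ (29767, 1342).  Check: 29767²=886074289, 492·1342²=886074288, difference 1.
(x_2, y_2) = (29767·29767 + 492·1342·1342, 29767·1342 + 1342·29767) = (1772148577, 79894628)
(x_3, y_3) = (29767·1772148577 + 492·1342·79894628, 29767·79894628 + 1342·1772148577) = (105503093353351, 4756446782010)
(x_4, y_4) = (29767·105503093353351 + 492·1342·4756446782010, 29767·4756446782010 + 1342·105503093353351) = (6281021157926249857, 283170302640288712)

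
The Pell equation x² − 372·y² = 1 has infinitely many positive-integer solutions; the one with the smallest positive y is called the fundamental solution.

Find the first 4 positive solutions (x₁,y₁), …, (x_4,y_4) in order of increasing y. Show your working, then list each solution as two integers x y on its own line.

12151 630
295293601 15310260
7176225079351 372069937890
174396621583094401 9042043615292520

[19; 3,2,12,2,3,38] for √372; ℓ=6 ⇒ convergent index 5
i=0: a=19 ⇒ p=19, q=1
…
i=2: a=2 ⇒ p=135, q=7
i=3: a=12 ⇒ p=1678, q=87
i=4: a=2 ⇒ p=3491, q=181
i=5: a=3 ⇒ p=12151, q=630
(x₁, y₁) = (12151, 630);  12151² − 372·630² = 1 ✓
k=2:  x_2 = 12151·12151+372·630·630 = 295293601,  y_2 = 12151·630+630·12151 = 15310260
k=3:  x_3 = 12151·295293601+372·630·15310260 = 7176225079351,  y_3 = 12151·15310260+630·295293601 = 372069937890
k=4:  x_4 = 12151·7176225079351+372·630·372069937890 = 174396621583094401,  y_4 = 12151·372069937890+630·7176225079351 = 9042043615292520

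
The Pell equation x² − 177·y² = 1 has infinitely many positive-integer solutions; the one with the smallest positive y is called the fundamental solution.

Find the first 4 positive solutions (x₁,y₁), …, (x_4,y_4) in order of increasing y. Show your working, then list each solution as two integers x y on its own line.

62423 4692
7793261857 585777432
972957569736599 73131969270780
121469860743542176897 9130233834994022448

d=177: √d = [13; 3,3,2,8,2,3,3,26] (ℓ=8, even), read p_7/q_7
step 0: (13, 1)  from 13·(1,0) + (0,1)
…
step 2: (133, 10)  from 3·(40,3) + (13,1)
step 3: (306, 23)  from 2·(133,10) + (40,3)
…
step 5: (5468, 411)  from 2·(2581,194) + (306,23)
step 6: (18985, 1427)  from 3·(5468,411) + (2581,194)
step 7: (62423, 4692)  from 3·(18985,1427) + (5468,411)
(x₁, y₁) = (62423, 4692);  62423² − 177·4692² = 1 ✓
(62423+4692√177)^2 = 7793261857 + 585777432√177
(62423+4692√177)^3 = 972957569736599 + 73131969270780√177
(62423+4692√177)^4 = 121469860743542176897 + 9130233834994022448√177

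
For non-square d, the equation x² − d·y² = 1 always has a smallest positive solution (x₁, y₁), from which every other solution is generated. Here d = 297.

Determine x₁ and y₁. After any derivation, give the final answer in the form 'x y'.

48599 2820

[17; 4,3,1,1,2,1,1,3,4,34] for √297; ℓ=10 ⇒ convergent index 9
step 0: (17, 1)  from 17·(1,0) + (0,1)
step 1: (69, 4)  from 4·(17,1) + (1,0)
step 2: (224, 13)  from 3·(69,4) + (17,1)
step 3: (293, 17)  from 1·(224,13) + (69,4)
step 4: (517, 30)  from 1·(293,17) + (224,13)
step 5: (1327, 77)  from 2·(517,30) + (293,17)
step 6: (1844, 107)  from 1·(1327,77) + (517,30)
step 7: (3171, 184)  from 1·(1844,107) + (1327,77)
step 8: (11357, 659)  from 3·(3171,184) + (1844,107)
step 9: (48599, 2820)  from 4·(11357,659) + (3171,184)
→ (48599, 2820).  Check: 48599²=2361862801, 297·2820²=2361862800, difference 1.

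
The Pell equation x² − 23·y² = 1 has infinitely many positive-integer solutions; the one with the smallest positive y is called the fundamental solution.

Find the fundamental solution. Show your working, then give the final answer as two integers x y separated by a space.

d=23: √d = [4; 1,3,1,8] (ℓ=4, even), read p_3/q_3
k=0  a_k=4  p_k/q_k = 4/1
…
k=2  a_k=3  p_k/q_k = 19/4
k=3  a_k=1  p_k/q_k = 24/5
fundamental: x₁=24, y₁=5  (since 576 − 23·25 = 1)

24 5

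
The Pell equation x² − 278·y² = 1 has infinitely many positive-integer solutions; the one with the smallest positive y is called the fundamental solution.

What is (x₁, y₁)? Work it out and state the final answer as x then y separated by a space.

2501 150

d=278: √d = [16; 1,2,16,2,1,32] (ℓ=6, even), read p_5/q_5
a_0=16:  p_0=16·1+0=16,  q_0=16·0+1=1
a_1=1:  p_1=1·16+1=17,  q_1=1·1+0=1
a_2=2:  p_2=2·17+16=50,  q_2=2·1+1=3
…
a_4=2:  p_4=2·817+50=1684,  q_4=2·49+3=101
a_5=1:  p_5=1·1684+817=2501,  q_5=1·101+49=150
(x₁, y₁) = (2501, 150);  2501² − 278·150² = 1 ✓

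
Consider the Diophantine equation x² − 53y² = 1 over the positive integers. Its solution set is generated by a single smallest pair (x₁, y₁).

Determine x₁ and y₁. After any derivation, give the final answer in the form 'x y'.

√53 = [7; 3,1,1,3,14, …], period ℓ=5 (odd) → k=9
a_0=7:  p_0=7·1+0=7,  q_0=7·0+1=1
a_1=3:  p_1=3·7+1=22,  q_1=3·1+0=3
a_2=1:  p_2=1·22+7=29,  q_2=1·3+1=4
a_3=1:  p_3=1·29+22=51,  q_3=1·4+3=7
a_4=3:  p_4=3·51+29=182,  q_4=3·7+4=25
…
a_6=3:  p_6=3·2599+182=7979,  q_6=3·357+25=1096
…
a_8=1:  p_8=1·10578+7979=18557,  q_8=1·1453+1096=2549
a_9=3:  p_9=3·18557+10578=66249,  q_9=3·2549+1453=9100
(x₁, y₁) = (66249, 9100);  66249² − 53·9100² = 1 ✓

66249 9100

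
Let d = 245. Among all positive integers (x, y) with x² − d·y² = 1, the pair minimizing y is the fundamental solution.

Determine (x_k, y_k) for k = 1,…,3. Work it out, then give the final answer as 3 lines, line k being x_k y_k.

51841 3312
5374978561 343394784
557288527109761 35603857991376

[15; 1,1,1,7,6,7,1,1,1,30] for √245; ℓ=10 ⇒ convergent index 9
i=0: a=15 ⇒ p=15, q=1
i=1: a=1 ⇒ p=16, q=1
i=2: a=1 ⇒ p=31, q=2
…
i=6: a=7 ⇒ p=15809, q=1010
i=7: a=1 ⇒ p=18016, q=1151
i=8: a=1 ⇒ p=33825, q=2161
i=9: a=1 ⇒ p=51841, q=3312
fundamental: x₁=51841, y₁=3312  (since 2687489281 − 245·10969344 = 1)
(x_2, y_2) = (51841·51841 + 245·3312·3312, 51841·3312 + 3312·51841) = (5374978561, 343394784)
(x_3, y_3) = (51841·5374978561 + 245·3312·343394784, 51841·343394784 + 3312·5374978561) = (557288527109761, 35603857991376)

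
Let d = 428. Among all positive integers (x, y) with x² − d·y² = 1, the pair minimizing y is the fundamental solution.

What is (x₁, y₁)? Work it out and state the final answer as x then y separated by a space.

[20; 1,2,4,1,5,10,5,1,4,2,1,40] for √428; ℓ=12 ⇒ convergent index 11
a_0=20:  p_0=20·1+0=20,  q_0=20·0+1=1
…
a_3=4:  p_3=4·62+21=269,  q_3=4·3+1=13
…
a_5=5:  p_5=5·331+269=1924,  q_5=5·16+13=93
…
a_7=5:  p_7=5·19571+1924=99779,  q_7=5·946+93=4823
…
a_9=4:  p_9=4·119350+99779=577179,  q_9=4·5769+4823=27899
a_10=2:  p_10=2·577179+119350=1273708,  q_10=2·27899+5769=61567
a_11=1:  p_11=1·1273708+577179=1850887,  q_11=1·61567+27899=89466
fundamental: x₁=1850887, y₁=89466  (since 3425782686769 − 428·8004165156 = 1)

1850887 89466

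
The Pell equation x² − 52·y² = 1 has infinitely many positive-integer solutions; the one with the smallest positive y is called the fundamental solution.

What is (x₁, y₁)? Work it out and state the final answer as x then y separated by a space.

√52 = [7; 4,1,2,1,4,14, …], period ℓ=6 (even) → k=5
a_0=7:  p_0=7·1+0=7,  q_0=7·0+1=1
a_1=4:  p_1=4·7+1=29,  q_1=4·1+0=4
…
a_3=2:  p_3=2·36+29=101,  q_3=2·5+4=14
a_4=1:  p_4=1·101+36=137,  q_4=1·14+5=19
a_5=4:  p_5=4·137+101=649,  q_5=4·19+14=90
→ (649, 90).  Check: 649²=421201, 52·90²=421200, difference 1.

649 90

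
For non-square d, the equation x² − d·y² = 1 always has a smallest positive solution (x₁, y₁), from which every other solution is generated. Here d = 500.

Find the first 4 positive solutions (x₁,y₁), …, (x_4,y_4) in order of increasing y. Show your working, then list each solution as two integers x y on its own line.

d=500: √d = [22; 2,1,3,2,1,…,1,2,44] (ℓ=14, even), read p_13/q_13
i=0: a=22 ⇒ p=22, q=1
…
i=2: a=1 ⇒ p=67, q=3
i=3: a=3 ⇒ p=246, q=11
i=4: a=2 ⇒ p=559, q=25
i=5: a=1 ⇒ p=805, q=36
i=6: a=1 ⇒ p=1364, q=61
i=7: a=10 ⇒ p=14445, q=646
i=8: a=1 ⇒ p=15809, q=707
i=9: a=1 ⇒ p=30254, q=1353
i=10: a=2 ⇒ p=76317, q=3413
i=11: a=3 ⇒ p=259205, q=11592
i=12: a=1 ⇒ p=335522, q=15005
i=13: a=2 ⇒ p=930249, q=41602
→ (930249, 41602).  Check: 930249²=865363202001, 500·41602²=865363202000, difference 1.
n=2: (930249,41602)∘(930249,41602) = (930249·930249+500·41602·41602, 930249·41602+41602·930249) = (1730726404001,77400437796)
n=3: (1730726404001,77400437796)∘(930249,41602) = (930249·1730726404001+500·41602·77400437796, 930249·77400437796+41602·1730726404001) = (3220013013190122249,144003359718540806)
n=4: (3220013013190122249,144003359718540806)∘(930249,41602) = (930249·3220013013190122249+500·41602·144003359718540806, 930249·144003359718540806+41602·3220013013190122249) = (5990827771012465337616001,267917962749548332043592)

930249 41602
1730726404001 77400437796
3220013013190122249 144003359718540806
5990827771012465337616001 267917962749548332043592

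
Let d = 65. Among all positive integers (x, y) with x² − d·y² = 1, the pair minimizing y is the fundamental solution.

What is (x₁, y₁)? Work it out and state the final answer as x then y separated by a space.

129 16

√65 = [8; 16, …], period ℓ=1 (odd) → k=1
step 0: (8, 1)  from 8·(1,0) + (0,1)
step 1: (129, 16)  from 16·(8,1) + (1,0)
→ (129, 16).  Check: 129²=16641, 65·16²=16640, difference 1.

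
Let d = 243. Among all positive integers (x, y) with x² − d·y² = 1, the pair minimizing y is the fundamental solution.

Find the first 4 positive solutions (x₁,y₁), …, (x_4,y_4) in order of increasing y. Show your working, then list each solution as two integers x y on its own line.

[15; 1,1,2,3,15,3,2,1,1,30] for √243; ℓ=10 ⇒ convergent index 9
k=0  a_k=15  p_k/q_k = 15/1
…
k=2  a_k=1  p_k/q_k = 31/2
k=3  a_k=2  p_k/q_k = 78/5
k=4  a_k=3  p_k/q_k = 265/17
…
k=7  a_k=2  p_k/q_k = 28901/1854
k=8  a_k=1  p_k/q_k = 41325/2651
k=9  a_k=1  p_k/q_k = 70226/4505
fundamental: x₁=70226, y₁=4505  (since 4931691076 − 243·20295025 = 1)
k=2:  x_2 = 70226·70226+243·4505·4505 = 9863382151,  y_2 = 70226·4505+4505·70226 = 632736260
k=3:  x_3 = 70226·9863382151+243·4505·632736260 = 1385331749802026,  y_3 = 70226·632736260+4505·9863382151 = 88869073185015
k=4:  x_4 = 70226·1385331749802026+243·4505·88869073185015 = 194572614913330773601,  y_4 = 70226·88869073185015+4505·1385331749802026 = 12481839066348990520

70226 4505
9863382151 632736260
1385331749802026 88869073185015
194572614913330773601 12481839066348990520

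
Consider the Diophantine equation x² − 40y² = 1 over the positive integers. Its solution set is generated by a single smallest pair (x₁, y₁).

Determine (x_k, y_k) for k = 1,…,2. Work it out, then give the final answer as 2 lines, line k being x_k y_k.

d=40: √d = [6; 3,12] (ℓ=2, even), read p_1/q_1
k=0  a_k=6  p_k/q_k = 6/1
k=1  a_k=3  p_k/q_k = 19/3
fundamental: x₁=19, y₁=3  (since 361 − 40·9 = 1)
n=2: (19,3)∘(19,3) = (19·19+40·3·3, 19·3+3·19) = (721,114)

19 3
721 114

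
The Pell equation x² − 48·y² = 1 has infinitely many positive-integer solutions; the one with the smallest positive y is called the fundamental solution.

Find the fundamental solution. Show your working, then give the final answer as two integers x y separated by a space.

√48 → a₀=6, period (1,12); ℓ=2 even so k=1
i=0: a=6 ⇒ p=6, q=1
i=1: a=1 ⇒ p=7, q=1
(x₁, y₁) = (7, 1);  7² − 48·1² = 1 ✓

7 1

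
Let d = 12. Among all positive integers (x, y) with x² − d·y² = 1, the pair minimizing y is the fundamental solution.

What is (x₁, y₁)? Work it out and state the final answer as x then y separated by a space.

7 2

√12 = [3; 2,6, …], period ℓ=2 (even) → k=1
step 0: (3, 1)  from 3·(1,0) + (0,1)
step 1: (7, 2)  from 2·(3,1) + (1,0)
→ (7, 2).  Check: 7²=49, 12·2²=48, difference 1.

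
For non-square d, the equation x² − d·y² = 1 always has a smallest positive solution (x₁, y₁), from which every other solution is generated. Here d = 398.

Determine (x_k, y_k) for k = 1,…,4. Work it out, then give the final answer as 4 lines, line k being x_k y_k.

399 20
318401 15960
254083599 12736060
202758393601 10163359920

√398 → a₀=19, period (1,18,1,38); ℓ=4 even so k=3
step 0: (19, 1)  from 19·(1,0) + (0,1)
…
step 2: (379, 19)  from 18·(20,1) + (19,1)
step 3: (399, 20)  from 1·(379,19) + (20,1)
→ (399, 20).  Check: 399²=159201, 398·20²=159200, difference 1.
n=2: (399,20)∘(399,20) = (399·399+398·20·20, 399·20+20·399) = (318401,15960)
n=3: (318401,15960)∘(399,20) = (399·318401+398·20·15960, 399·15960+20·318401) = (254083599,12736060)
n=4: (254083599,12736060)∘(399,20) = (399·254083599+398·20·12736060, 399·12736060+20·254083599) = (202758393601,10163359920)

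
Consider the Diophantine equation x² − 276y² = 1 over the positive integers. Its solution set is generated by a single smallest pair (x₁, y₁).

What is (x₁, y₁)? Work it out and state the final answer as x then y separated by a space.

7775 468

√276 → a₀=16, period (1,1,1,1,2,2,2,1,1,1,1,32); ℓ=12 even so k=11
step 0: (16, 1)  from 16·(1,0) + (0,1)
…
step 2: (33, 2)  from 1·(17,1) + (16,1)
…
step 5: (216, 13)  from 2·(83,5) + (50,3)
…
step 8: (1761, 106)  from 1·(1246,75) + (515,31)
…
step 10: (4768, 287)  from 1·(3007,181) + (1761,106)
step 11: (7775, 468)  from 1·(4768,287) + (3007,181)
fundamental: x₁=7775, y₁=468  (since 60450625 − 276·219024 = 1)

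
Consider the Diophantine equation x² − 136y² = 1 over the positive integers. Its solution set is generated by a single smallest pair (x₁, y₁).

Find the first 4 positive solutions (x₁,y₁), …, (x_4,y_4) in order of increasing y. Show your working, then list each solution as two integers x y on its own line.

35 3
2449 210
171395 14697
11995201 1028580

√136 = [11; 1,1,1,22, …], period ℓ=4 (even) → k=3
k=0  a_k=11  p_k/q_k = 11/1
k=1  a_k=1  p_k/q_k = 12/1
k=2  a_k=1  p_k/q_k = 23/2
k=3  a_k=1  p_k/q_k = 35/3
→ (35, 3).  Check: 35²=1225, 136·3²=1224, difference 1.
(x_2, y_2) = (35·35 + 136·3·3, 35·3 + 3·35) = (2449, 210)
(x_3, y_3) = (35·2449 + 136·3·210, 35·210 + 3·2449) = (171395, 14697)
(x_4, y_4) = (35·171395 + 136·3·14697, 35·14697 + 3·171395) = (11995201, 1028580)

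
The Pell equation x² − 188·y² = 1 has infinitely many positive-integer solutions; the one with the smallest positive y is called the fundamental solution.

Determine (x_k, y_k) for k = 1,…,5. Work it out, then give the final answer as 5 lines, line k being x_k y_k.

d=188: √d = [13; 1,2,2,6,2,2,1,26] (ℓ=8, even), read p_7/q_7
a_0=13:  p_0=13·1+0=13,  q_0=13·0+1=1
a_1=1:  p_1=1·13+1=14,  q_1=1·1+0=1
a_2=2:  p_2=2·14+13=41,  q_2=2·1+1=3
a_3=2:  p_3=2·41+14=96,  q_3=2·3+1=7
…
a_5=2:  p_5=2·617+96=1330,  q_5=2·45+7=97
a_6=2:  p_6=2·1330+617=3277,  q_6=2·97+45=239
a_7=1:  p_7=1·3277+1330=4607,  q_7=1·239+97=336
→ (4607, 336).  Check: 4607²=21224449, 188·336²=21224448, difference 1.
(4607+336√188)^2 = 42448897 + 3095904√188
(4607+336√188)^3 = 391124132351 + 28525659120√188
(4607+336√188)^4 = 3603817713033217 + 262835420035776√188
(4607+336√188)^5 = 33205576016763929087 + 2421765531683980944√188

4607 336
42448897 3095904
391124132351 28525659120
3603817713033217 262835420035776
33205576016763929087 2421765531683980944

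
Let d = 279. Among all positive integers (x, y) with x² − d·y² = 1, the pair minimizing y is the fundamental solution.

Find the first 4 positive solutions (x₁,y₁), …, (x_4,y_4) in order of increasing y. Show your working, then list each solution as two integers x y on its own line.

d=279: √d = [16; 1,2,2,1,2,2,1,32] (ℓ=8, even), read p_7/q_7
i=0: a=16 ⇒ p=16, q=1
…
i=6: a=2 ⇒ p=1069, q=64
i=7: a=1 ⇒ p=1520, q=91
fundamental: x₁=1520, y₁=91  (since 2310400 − 279·8281 = 1)
k=2:  x_2 = 1520·1520+279·91·91 = 4620799,  y_2 = 1520·91+91·1520 = 276640
k=3:  x_3 = 1520·4620799+279·91·276640 = 14047227440,  y_3 = 1520·276640+91·4620799 = 840985509
k=4:  x_4 = 1520·14047227440+279·91·840985509 = 42703566796801,  y_4 = 1520·840985509+91·14047227440 = 2556595670720

1520 91
4620799 276640
14047227440 840985509
42703566796801 2556595670720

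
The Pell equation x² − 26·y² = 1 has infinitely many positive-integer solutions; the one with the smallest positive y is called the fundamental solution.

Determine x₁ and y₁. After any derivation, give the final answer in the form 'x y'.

√26 → a₀=5, period (10); ℓ=1 odd so k=1
step 0: (5, 1)  from 5·(1,0) + (0,1)
step 1: (51, 10)  from 10·(5,1) + (1,0)
(x₁, y₁) = (51, 10);  51² − 26·10² = 1 ✓

51 10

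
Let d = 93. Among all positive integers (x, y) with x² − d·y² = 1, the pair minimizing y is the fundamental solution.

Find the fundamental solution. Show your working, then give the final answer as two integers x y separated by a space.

12151 1260

[9; 1,1,1,4,6,4,1,1,1,18] for √93; ℓ=10 ⇒ convergent index 9
a_0=9:  p_0=9·1+0=9,  q_0=9·0+1=1
a_1=1:  p_1=1·9+1=10,  q_1=1·1+0=1
…
a_5=6:  p_5=6·135+29=839,  q_5=6·14+3=87
…
a_7=1:  p_7=1·3491+839=4330,  q_7=1·362+87=449
a_8=1:  p_8=1·4330+3491=7821,  q_8=1·449+362=811
a_9=1:  p_9=1·7821+4330=12151,  q_9=1·811+449=1260
→ (12151, 1260).  Check: 12151²=147646801, 93·1260²=147646800, difference 1.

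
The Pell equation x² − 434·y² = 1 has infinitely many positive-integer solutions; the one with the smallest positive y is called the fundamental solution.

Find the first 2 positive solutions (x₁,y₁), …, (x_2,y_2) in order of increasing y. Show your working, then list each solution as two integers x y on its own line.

125 6
31249 1500

[20; 1,4,1,40] for √434; ℓ=4 ⇒ convergent index 3
step 0: (20, 1)  from 20·(1,0) + (0,1)
step 1: (21, 1)  from 1·(20,1) + (1,0)
step 2: (104, 5)  from 4·(21,1) + (20,1)
step 3: (125, 6)  from 1·(104,5) + (21,1)
fundamental: x₁=125, y₁=6  (since 15625 − 434·36 = 1)
n=2: (125,6)∘(125,6) = (125·125+434·6·6, 125·6+6·125) = (31249,1500)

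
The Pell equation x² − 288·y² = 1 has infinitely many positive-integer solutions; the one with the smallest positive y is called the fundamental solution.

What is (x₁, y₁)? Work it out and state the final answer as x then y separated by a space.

d=288: √d = [16; 1,32] (ℓ=2, even), read p_1/q_1
i=0: a=16 ⇒ p=16, q=1
i=1: a=1 ⇒ p=17, q=1
(x₁, y₁) = (17, 1);  17² − 288·1² = 1 ✓

17 1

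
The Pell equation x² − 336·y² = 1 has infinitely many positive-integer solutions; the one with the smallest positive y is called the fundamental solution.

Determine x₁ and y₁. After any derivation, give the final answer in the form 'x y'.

55 3

√336 = [18; 3,36, …], period ℓ=2 (even) → k=1
a_0=18:  p_0=18·1+0=18,  q_0=18·0+1=1
a_1=3:  p_1=3·18+1=55,  q_1=3·1+0=3
fundamental: x₁=55, y₁=3  (since 3025 − 336·9 = 1)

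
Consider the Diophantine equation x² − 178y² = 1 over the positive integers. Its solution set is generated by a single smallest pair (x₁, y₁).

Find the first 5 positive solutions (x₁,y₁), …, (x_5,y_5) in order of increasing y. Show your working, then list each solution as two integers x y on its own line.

1601 120
5126401 384240
16414734401 1230336360
52559974425601 3939536640480
168297021696040001 12614395092480600

√178 → a₀=13, period (2,1,12,1,2,26); ℓ=6 even so k=5
step 0: (13, 1)  from 13·(1,0) + (0,1)
step 1: (27, 2)  from 2·(13,1) + (1,0)
…
step 3: (507, 38)  from 12·(40,3) + (27,2)
step 4: (547, 41)  from 1·(507,38) + (40,3)
step 5: (1601, 120)  from 2·(547,41) + (507,38)
→ (1601, 120).  Check: 1601²=2563201, 178·120²=2563200, difference 1.
k=2:  x_2 = 1601·1601+178·120·120 = 5126401,  y_2 = 1601·120+120·1601 = 384240
k=3:  x_3 = 1601·5126401+178·120·384240 = 16414734401,  y_3 = 1601·384240+120·5126401 = 1230336360
k=4:  x_4 = 1601·16414734401+178·120·1230336360 = 52559974425601,  y_4 = 1601·1230336360+120·16414734401 = 3939536640480
k=5:  x_5 = 1601·52559974425601+178·120·3939536640480 = 168297021696040001,  y_5 = 1601·3939536640480+120·52559974425601 = 12614395092480600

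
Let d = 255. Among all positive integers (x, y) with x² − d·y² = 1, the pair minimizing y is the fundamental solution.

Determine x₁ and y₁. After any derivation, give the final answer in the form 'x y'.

[15; 1,30] for √255; ℓ=2 ⇒ convergent index 1
a_0=15:  p_0=15·1+0=15,  q_0=15·0+1=1
a_1=1:  p_1=1·15+1=16,  q_1=1·1+0=1
→ (16, 1).  Check: 16²=256, 255·1²=255, difference 1.

16 1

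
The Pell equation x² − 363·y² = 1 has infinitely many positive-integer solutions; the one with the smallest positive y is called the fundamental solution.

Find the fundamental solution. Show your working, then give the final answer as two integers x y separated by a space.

362 19

[19; 19,38] for √363; ℓ=2 ⇒ convergent index 1
i=0: a=19 ⇒ p=19, q=1
i=1: a=19 ⇒ p=362, q=19
fundamental: x₁=362, y₁=19  (since 131044 − 363·361 = 1)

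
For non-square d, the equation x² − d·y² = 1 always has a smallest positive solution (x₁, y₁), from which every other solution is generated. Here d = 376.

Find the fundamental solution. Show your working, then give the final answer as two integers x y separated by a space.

2143295 110532

d=376: √d = [19; 2,1,1,3,1,…,1,2,38] (ℓ=16, even), read p_15/q_15
step 0: (19, 1)  from 19·(1,0) + (0,1)
…
step 4: (349, 18)  from 3·(97,5) + (58,3)
…
step 7: (2928, 151)  from 2·(1241,64) + (446,23)
step 8: (12953, 668)  from 4·(2928,151) + (1241,64)
step 9: (28834, 1487)  from 2·(12953,668) + (2928,151)
step 10: (70621, 3642)  from 2·(28834,1487) + (12953,668)
…
step 12: (368986, 19029)  from 3·(99455,5129) + (70621,3642)
step 13: (468441, 24158)  from 1·(368986,19029) + (99455,5129)
step 14: (837427, 43187)  from 1·(468441,24158) + (368986,19029)
step 15: (2143295, 110532)  from 2·(837427,43187) + (468441,24158)
fundamental: x₁=2143295, y₁=110532  (since 4593713457025 − 376·12217323024 = 1)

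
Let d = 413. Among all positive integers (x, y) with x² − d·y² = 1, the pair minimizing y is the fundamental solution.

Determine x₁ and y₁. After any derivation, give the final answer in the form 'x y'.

113399 5580

[20; 3,9,1,4,1,9,3,40] for √413; ℓ=8 ⇒ convergent index 7
i=0: a=20 ⇒ p=20, q=1
…
i=3: a=1 ⇒ p=630, q=31
i=4: a=4 ⇒ p=3089, q=152
…
i=6: a=9 ⇒ p=36560, q=1799
i=7: a=3 ⇒ p=113399, q=5580
(x₁, y₁) = (113399, 5580);  113399² − 413·5580² = 1 ✓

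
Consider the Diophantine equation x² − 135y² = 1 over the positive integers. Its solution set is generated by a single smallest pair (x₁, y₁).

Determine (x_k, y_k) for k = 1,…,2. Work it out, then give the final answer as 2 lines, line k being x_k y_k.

244 21
119071 10248

√135 → a₀=11, period (1,1,1,1,1,1,1,22); ℓ=8 even so k=7
k=0  a_k=11  p_k/q_k = 11/1
k=1  a_k=1  p_k/q_k = 12/1
k=2  a_k=1  p_k/q_k = 23/2
k=3  a_k=1  p_k/q_k = 35/3
k=4  a_k=1  p_k/q_k = 58/5
…
k=6  a_k=1  p_k/q_k = 151/13
k=7  a_k=1  p_k/q_k = 244/21
→ (244, 21).  Check: 244²=59536, 135·21²=59535, difference 1.
n=2: (244,21)∘(244,21) = (244·244+135·21·21, 244·21+21·244) = (119071,10248)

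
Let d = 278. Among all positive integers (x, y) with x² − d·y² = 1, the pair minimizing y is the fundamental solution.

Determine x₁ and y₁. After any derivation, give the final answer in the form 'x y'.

2501 150

d=278: √d = [16; 1,2,16,2,1,32] (ℓ=6, even), read p_5/q_5
i=0: a=16 ⇒ p=16, q=1
…
i=2: a=2 ⇒ p=50, q=3
i=3: a=16 ⇒ p=817, q=49
i=4: a=2 ⇒ p=1684, q=101
i=5: a=1 ⇒ p=2501, q=150
fundamental: x₁=2501, y₁=150  (since 6255001 − 278·22500 = 1)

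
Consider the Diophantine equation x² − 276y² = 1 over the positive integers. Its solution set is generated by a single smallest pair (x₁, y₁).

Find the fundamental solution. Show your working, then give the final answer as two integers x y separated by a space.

[16; 1,1,1,1,2,2,2,1,1,1,1,32] for √276; ℓ=12 ⇒ convergent index 11
i=0: a=16 ⇒ p=16, q=1
…
i=2: a=1 ⇒ p=33, q=2
…
i=4: a=1 ⇒ p=83, q=5
i=5: a=2 ⇒ p=216, q=13
…
i=8: a=1 ⇒ p=1761, q=106
…
i=10: a=1 ⇒ p=4768, q=287
i=11: a=1 ⇒ p=7775, q=468
(x₁, y₁) = (7775, 468);  7775² − 276·468² = 1 ✓

7775 468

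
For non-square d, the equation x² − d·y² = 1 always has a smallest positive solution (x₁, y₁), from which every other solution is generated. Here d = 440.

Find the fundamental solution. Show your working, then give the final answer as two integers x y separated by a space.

√440 = [20; 1,40, …], period ℓ=2 (even) → k=1
step 0: (20, 1)  from 20·(1,0) + (0,1)
step 1: (21, 1)  from 1·(20,1) + (1,0)
fundamental: x₁=21, y₁=1  (since 441 − 440·1 = 1)

21 1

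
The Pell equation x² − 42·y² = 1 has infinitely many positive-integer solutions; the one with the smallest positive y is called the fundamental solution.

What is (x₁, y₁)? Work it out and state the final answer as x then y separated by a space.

√42 → a₀=6, period (2,12); ℓ=2 even so k=1
a_0=6:  p_0=6·1+0=6,  q_0=6·0+1=1
a_1=2:  p_1=2·6+1=13,  q_1=2·1+0=2
→ (13, 2).  Check: 13²=169, 42·2²=168, difference 1.

13 2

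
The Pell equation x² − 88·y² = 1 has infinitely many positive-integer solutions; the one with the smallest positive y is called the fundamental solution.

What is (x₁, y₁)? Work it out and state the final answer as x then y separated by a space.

197 21

[9; 2,1,1,1,2,18] for √88; ℓ=6 ⇒ convergent index 5
i=0: a=9 ⇒ p=9, q=1
i=1: a=2 ⇒ p=19, q=2
i=2: a=1 ⇒ p=28, q=3
…
i=4: a=1 ⇒ p=75, q=8
i=5: a=2 ⇒ p=197, q=21
fundamental: x₁=197, y₁=21  (since 38809 − 88·441 = 1)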